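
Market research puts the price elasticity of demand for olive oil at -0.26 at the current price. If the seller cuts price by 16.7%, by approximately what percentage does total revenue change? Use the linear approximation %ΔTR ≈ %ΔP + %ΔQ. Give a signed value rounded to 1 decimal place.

%ΔQ ≈ Ed × %ΔP = (-0.26) × (-16.7%) = +4.3420%
%ΔTR ≈ %ΔP + %ΔQ = (-16.7%) + (+4.3420%) = -12.3580%

-12.4%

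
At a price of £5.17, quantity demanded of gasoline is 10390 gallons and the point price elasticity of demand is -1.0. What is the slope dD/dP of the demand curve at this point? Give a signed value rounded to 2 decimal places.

Ed = (dD/dP)·(P/D) ⇒ dD/dP = Ed·D/P = (-1.0)·10390/5.17 = -2009.6711…

-2009.67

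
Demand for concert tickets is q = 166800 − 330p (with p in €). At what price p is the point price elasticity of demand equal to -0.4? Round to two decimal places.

144.42

Ed = −330p/(166800 − 330p). Set this equal to -0.4:
330p = 0.4·(166800 − 330p) ⇒ 330p(1 + 0.4) = 0.4·166800
p = 0.4·166800 / (330·1.4) = 144.4155…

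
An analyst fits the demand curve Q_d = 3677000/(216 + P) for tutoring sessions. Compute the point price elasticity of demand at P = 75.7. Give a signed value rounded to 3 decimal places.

dQ_d/dP = −3677000/(216 + P)² = -43.2136. At P = 75.7, Q_d = 12605.4.
Ed = (dQ_d/dP)·(P/Q_d) = (-43.2136) × (75.7/12605.4) = -0.25951…

-0.260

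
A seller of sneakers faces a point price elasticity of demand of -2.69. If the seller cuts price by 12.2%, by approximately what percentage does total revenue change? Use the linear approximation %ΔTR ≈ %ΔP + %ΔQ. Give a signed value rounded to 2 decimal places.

%ΔQ ≈ Ed × %ΔP = (-2.69) × (-12.2%) = +32.8180%
%ΔTR ≈ %ΔP + %ΔQ = (-12.2%) + (+32.8180%) = +20.6180%

+20.62%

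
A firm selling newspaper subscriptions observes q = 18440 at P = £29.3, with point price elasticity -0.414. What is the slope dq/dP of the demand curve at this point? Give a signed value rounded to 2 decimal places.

-260.55

Ed = (dq/dP)·(P/q) ⇒ dq/dP = Ed·q/P = (-0.414)·18440/29.3 = -260.5515…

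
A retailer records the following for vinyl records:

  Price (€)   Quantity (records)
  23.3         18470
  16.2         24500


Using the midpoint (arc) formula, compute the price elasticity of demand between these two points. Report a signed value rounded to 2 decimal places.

-0.78

%ΔQ = (24500 − 18470) / [(18470 + 24500)/2] = 6030/21485 = 0.280660…
%ΔP = (16.2 − 23.3) / [(23.3 + 16.2)/2] = -7.1/19.75 = -0.359493…
Arc Ed = %ΔQ / %ΔP = (6030/21485) / (-7.1/19.75) = -0.7807…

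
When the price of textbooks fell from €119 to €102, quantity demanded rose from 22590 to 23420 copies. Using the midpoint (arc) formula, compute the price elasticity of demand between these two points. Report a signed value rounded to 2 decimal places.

%ΔQ = (23420 − 22590) / [(22590 + 23420)/2] = 830/23005 = 0.036079…
%ΔP = (102 − 119) / [(119 + 102)/2] = -17/110.5 = -0.153846…
Arc Ed = %ΔQ / %ΔP = (830/23005) / (-17/110.5) = -0.2345…

-0.23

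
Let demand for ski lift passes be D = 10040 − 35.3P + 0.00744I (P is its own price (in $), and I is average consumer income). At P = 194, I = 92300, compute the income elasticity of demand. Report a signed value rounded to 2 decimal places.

0.18

At the given values, D = 10040 − 35.3(194) + 0.00744(92300) = 3878.512.
∂D/∂I = 0.00744.
E = (0.00744) × (92300/3878.512) = 0.1770…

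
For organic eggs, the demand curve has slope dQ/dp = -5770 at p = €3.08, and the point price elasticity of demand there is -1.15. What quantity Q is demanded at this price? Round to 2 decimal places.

Ed = (dQ/dp)·(p/Q) ⇒ Q = (dQ/dp)·p/Ed = (-5770)·3.08/(-1.15) = 15453.5652…

15453.57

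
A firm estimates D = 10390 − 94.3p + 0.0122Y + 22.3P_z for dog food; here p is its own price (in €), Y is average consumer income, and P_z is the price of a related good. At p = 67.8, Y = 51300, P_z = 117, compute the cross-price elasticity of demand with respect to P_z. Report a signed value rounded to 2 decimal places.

At the given values, D = 10390 − 94.3(67.8) + 0.0122(51300) + 22.3(117) = 7231.42.
∂D/∂P_z = 22.3.
E = (22.3) × (117/7231.42) = 0.3608…

0.36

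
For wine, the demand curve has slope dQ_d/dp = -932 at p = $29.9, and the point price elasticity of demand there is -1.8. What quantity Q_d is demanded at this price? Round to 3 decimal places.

15481.556

Ed = (dQ_d/dp)·(p/Q_d) ⇒ Q_d = (dQ_d/dp)·p/Ed = (-932)·29.9/(-1.8) = 15481.55555…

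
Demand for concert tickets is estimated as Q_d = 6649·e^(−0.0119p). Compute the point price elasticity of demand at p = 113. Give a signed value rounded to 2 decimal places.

dQ_d/dp = −0.0119·Q_d = -20.6209. At p = 113, Q_d = 1732.85.
Ed = (dQ_d/dp)·(p/Q_d) = (-20.6209) × (113/1732.85) = -1.3447

-1.34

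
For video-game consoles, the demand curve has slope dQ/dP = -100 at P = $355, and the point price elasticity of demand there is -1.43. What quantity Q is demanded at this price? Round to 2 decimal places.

Ed = (dQ/dP)·(P/Q) ⇒ Q = (dQ/dP)·P/Ed = (-100)·355/(-1.43) = 24825.1748…

24825.17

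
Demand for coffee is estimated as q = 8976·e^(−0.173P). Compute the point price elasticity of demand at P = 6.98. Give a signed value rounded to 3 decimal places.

dq/dP = −0.173·q = -464.196. At P = 6.98, q = 2683.21.
Ed = (dq/dP)·(P/q) = (-464.196) × (6.98/2683.21) = -1.20754

-1.208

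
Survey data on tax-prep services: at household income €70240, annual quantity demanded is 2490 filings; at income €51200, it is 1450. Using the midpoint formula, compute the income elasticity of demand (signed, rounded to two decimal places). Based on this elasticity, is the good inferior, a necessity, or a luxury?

%ΔQ = (1450 − 2490)/[( 2490 + 1450)/2] = -1040/1970 = -0.527918…
%ΔIncome = (51200 − 70240)/[( 70240 + 51200)/2] = -19040/60720 = -0.313570…
E_income = (-1040/1970) / (-19040/60720) = 1.6835…
E_income > 1 ⇒ normal good, luxury.

1.68; luxury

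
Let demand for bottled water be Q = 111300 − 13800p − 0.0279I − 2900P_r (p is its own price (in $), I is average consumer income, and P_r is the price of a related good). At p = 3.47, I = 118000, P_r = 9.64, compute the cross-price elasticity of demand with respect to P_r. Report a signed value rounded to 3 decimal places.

-0.869

At the given values, Q = 111300 − 13800(3.47) − 0.0279(118000) − 2900(9.64) = 32165.8.
∂Q/∂P_r = -2900.
E = (-2900) × (9.64/32165.8) = -0.86912…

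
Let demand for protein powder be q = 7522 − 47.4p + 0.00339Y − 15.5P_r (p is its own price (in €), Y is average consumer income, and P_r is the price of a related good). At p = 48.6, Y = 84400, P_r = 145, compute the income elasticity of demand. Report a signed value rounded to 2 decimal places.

0.09

At the given values, q = 7522 − 47.4(48.6) + 0.00339(84400) − 15.5(145) = 3256.976.
∂q/∂Y = 0.00339.
E = (0.00339) × (84400/3256.976) = 0.0878…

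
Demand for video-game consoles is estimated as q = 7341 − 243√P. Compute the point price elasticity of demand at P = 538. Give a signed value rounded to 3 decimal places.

dq/dP = −243/(2√P) = -5.23824. At P = 538, q = 1704.66.
Ed = (dq/dP)·(P/q) = (-5.23824) × (538/1704.66) = -1.65321…

-1.653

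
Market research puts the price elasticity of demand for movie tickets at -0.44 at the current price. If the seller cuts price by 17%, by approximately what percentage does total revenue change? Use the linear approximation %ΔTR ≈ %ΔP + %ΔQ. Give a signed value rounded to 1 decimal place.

-9.5%

%ΔQ ≈ Ed × %ΔP = (-0.44) × (-17%) = +7.4800%
%ΔTR ≈ %ΔP + %ΔQ = (-17%) + (+7.4800%) = -9.5200%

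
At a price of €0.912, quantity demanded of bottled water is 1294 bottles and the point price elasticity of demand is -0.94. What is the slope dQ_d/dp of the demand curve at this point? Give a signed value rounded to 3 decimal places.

Ed = (dQ_d/dp)·(p/Q_d) ⇒ dQ_d/dp = Ed·Q_d/p = (-0.94)·1294/0.912 = -1333.72807…

-1333.728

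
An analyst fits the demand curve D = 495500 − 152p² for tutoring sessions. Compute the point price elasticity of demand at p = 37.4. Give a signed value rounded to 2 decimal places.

dD/dp = −2·152·p = -11369.6. At p = 37.4, D = 282888.48.
Ed = (dD/dp)·(p/D) = (-11369.6) × (37.4/282888.48) = -1.5031…

-1.50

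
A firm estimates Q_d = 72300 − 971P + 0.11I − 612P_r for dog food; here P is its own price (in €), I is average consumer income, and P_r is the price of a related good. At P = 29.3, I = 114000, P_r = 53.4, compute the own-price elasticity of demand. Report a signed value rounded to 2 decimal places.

-1.20

At the given values, Q_d = 72300 − 971(29.3) + 0.11(114000) − 612(53.4) = 23708.9.
∂Q_d/∂P = −971.
E = (-971) × (29.3/23708.9) = -1.1999…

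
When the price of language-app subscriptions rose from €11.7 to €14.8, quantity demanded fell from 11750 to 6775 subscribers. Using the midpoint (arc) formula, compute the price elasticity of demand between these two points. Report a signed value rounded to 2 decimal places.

%ΔQ = (6775 − 11750) / [(11750 + 6775)/2] = -4975/9262.5 = -0.537112…
%ΔP = (14.8 − 11.7) / [(11.7 + 14.8)/2] = 3.1/13.25 = 0.233962…
Arc Ed = %ΔQ / %ΔP = (-4975/9262.5) / (3.1/13.25) = -2.2957…

-2.30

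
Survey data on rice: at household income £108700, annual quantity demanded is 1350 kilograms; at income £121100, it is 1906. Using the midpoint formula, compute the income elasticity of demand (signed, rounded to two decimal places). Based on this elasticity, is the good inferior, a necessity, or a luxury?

3.16; luxury

%ΔQ = (1906 − 1350)/[( 1350 + 1906)/2] = 556/1628 = 0.341523…
%ΔIncome = (121100 − 108700)/[( 108700 + 121100)/2] = 12400/114900 = 0.107919…
E_income = (556/1628) / (12400/114900) = 3.1645…
E_income > 1 ⇒ normal good, luxury.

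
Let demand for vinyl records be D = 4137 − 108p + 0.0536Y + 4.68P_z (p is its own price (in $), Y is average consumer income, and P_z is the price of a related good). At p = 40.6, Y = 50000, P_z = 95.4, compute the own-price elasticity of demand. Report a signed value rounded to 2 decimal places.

-1.52

At the given values, D = 4137 − 108(40.6) + 0.0536(50000) + 4.68(95.4) = 2878.672.
∂D/∂p = −108.
E = (-108) × (40.6/2878.672) = -1.5232…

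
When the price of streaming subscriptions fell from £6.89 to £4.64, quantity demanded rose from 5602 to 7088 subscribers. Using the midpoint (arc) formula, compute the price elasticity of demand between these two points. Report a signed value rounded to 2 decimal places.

%ΔQ = (7088 − 5602) / [(5602 + 7088)/2] = 1486/6345 = 0.234200…
%ΔP = (4.64 − 6.89) / [(6.89 + 4.64)/2] = -2.25/5.765 = -0.390286…
Arc Ed = %ΔQ / %ΔP = (1486/6345) / (-2.25/5.765) = -0.6000…

-0.60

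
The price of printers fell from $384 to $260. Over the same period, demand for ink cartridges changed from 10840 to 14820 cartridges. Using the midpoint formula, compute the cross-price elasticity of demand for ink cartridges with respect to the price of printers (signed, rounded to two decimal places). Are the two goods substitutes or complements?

%ΔQ_{ink cartridges} = (14820 − 10840)/avg = 3980/12830 = 0.310210…
%ΔP_{printers} = (260 − 384)/avg = -124/322 = -0.385093…
E_cross = (3980/12830) / (-124/322) = -0.8055…
E_cross < 0 ⇒ the goods are complements.

-0.81; complements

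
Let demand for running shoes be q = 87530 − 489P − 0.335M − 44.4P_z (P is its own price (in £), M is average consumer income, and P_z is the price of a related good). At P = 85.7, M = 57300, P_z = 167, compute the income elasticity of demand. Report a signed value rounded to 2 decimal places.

At the given values, q = 87530 − 489(85.7) − 0.335(57300) − 44.4(167) = 19012.4.
∂q/∂M = -0.335.
E = (-0.335) × (57300/19012.4) = -1.0096…

-1.01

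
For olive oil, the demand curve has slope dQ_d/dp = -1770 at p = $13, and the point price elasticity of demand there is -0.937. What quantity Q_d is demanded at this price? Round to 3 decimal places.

Ed = (dQ_d/dp)·(p/Q_d) ⇒ Q_d = (dQ_d/dp)·p/Ed = (-1770)·13/(-0.937) = 24557.09711…

24557.097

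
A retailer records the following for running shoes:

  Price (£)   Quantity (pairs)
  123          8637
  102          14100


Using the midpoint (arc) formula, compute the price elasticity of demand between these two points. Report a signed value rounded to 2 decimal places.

-2.57

%ΔQ = (14100 − 8637) / [(8637 + 14100)/2] = 5463/11368.5 = 0.480538…
%ΔP = (102 − 123) / [(123 + 102)/2] = -21/112.5 = -0.186666…
Arc Ed = %ΔQ / %ΔP = (5463/11368.5) / (-21/112.5) = -2.5743…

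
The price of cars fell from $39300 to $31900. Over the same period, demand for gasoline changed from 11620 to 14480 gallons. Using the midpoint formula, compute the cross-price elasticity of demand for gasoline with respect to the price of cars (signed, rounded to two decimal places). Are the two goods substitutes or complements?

-1.05; complements

%ΔQ_{gasoline} = (14480 − 11620)/avg = 2860/13050 = 0.219157…
%ΔP_{cars} = (31900 − 39300)/avg = -7400/35600 = -0.207865…
E_cross = (2860/13050) / (-7400/35600) = -1.0543…
E_cross < 0 ⇒ the goods are complements.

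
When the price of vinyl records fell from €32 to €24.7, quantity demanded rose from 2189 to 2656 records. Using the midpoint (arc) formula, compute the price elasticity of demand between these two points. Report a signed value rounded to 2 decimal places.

-0.75

%ΔQ = (2656 − 2189) / [(2189 + 2656)/2] = 467/2422.5 = 0.192776…
%ΔP = (24.7 − 32) / [(32 + 24.7)/2] = -7.3/28.35 = -0.257495…
Arc Ed = %ΔQ / %ΔP = (467/2422.5) / (-7.3/28.35) = -0.7486…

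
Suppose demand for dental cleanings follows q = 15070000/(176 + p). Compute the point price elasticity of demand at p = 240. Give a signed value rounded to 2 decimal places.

-0.58

dq/dp = −15070000/(176 + p)² = -87.0816. At p = 240, q = 36226.
Ed = (dq/dp)·(p/q) = (-87.0816) × (240/36226) = -0.5769…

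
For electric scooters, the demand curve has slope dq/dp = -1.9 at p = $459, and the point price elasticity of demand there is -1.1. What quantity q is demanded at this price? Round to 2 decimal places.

792.82

Ed = (dq/dp)·(p/q) ⇒ q = (dq/dp)·p/Ed = (-1.9)·459/(-1.1) = 792.8181…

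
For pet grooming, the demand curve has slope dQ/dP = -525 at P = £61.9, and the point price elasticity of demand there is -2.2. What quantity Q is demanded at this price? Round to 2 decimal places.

14771.59

Ed = (dQ/dP)·(P/Q) ⇒ Q = (dQ/dP)·P/Ed = (-525)·61.9/(-2.2) = 14771.5909…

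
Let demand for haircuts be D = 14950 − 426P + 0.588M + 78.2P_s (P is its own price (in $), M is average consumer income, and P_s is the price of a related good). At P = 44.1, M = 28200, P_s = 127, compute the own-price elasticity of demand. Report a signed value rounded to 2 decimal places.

At the given values, D = 14950 − 426(44.1) + 0.588(28200) + 78.2(127) = 22676.4.
∂D/∂P = −426.
E = (-426) × (44.1/22676.4) = -0.8284…

-0.83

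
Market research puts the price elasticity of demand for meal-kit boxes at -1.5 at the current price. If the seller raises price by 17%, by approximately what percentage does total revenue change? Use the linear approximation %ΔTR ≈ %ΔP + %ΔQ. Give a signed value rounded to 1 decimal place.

-8.5%

%ΔQ ≈ Ed × %ΔP = (-1.5) × (+17%) = -25.5000%
%ΔTR ≈ %ΔP + %ΔQ = (+17%) + (-25.5000%) = -8.5000%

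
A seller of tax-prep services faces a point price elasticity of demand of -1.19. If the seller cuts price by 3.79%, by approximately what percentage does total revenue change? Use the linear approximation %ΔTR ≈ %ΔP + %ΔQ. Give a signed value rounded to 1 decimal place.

+0.7%

%ΔQ ≈ Ed × %ΔP = (-1.19) × (-3.79%) = +4.5101%
%ΔTR ≈ %ΔP + %ΔQ = (-3.79%) + (+4.5101%) = +0.7201%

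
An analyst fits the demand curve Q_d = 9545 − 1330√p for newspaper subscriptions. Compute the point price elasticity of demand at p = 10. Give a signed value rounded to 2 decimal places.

dQ_d/dp = −1330/(2√p) = -210.291. At p = 10, Q_d = 5339.17.
Ed = (dQ_d/dp)·(p/Q_d) = (-210.291) × (10/5339.17) = -0.3938…

-0.39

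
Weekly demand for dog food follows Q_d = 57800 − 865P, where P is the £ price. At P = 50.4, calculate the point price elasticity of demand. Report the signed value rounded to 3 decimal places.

dQ_d/dP = −865. At P = 50.4, Q_d = 57800 − 865(50.4) = 14204.
Ed = (dQ_d/dP)·(P/Q_d) = −865 × (50.4/14204) = -3.06927…

-3.069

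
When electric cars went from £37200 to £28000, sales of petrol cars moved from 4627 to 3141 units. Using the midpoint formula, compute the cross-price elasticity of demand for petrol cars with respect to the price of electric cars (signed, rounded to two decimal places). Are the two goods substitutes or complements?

1.36; substitutes

%ΔQ_{petrol cars} = (3141 − 4627)/avg = -1486/3884 = -0.382595…
%ΔP_{electric cars} = (28000 − 37200)/avg = -9200/32600 = -0.282208…
E_cross = (-1486/3884) / (-9200/32600) = 1.3557…
E_cross > 0 ⇒ the goods are substitutes.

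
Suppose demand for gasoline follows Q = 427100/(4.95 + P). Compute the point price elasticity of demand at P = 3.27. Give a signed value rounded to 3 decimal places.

-0.398

dQ/dP = −427100/(4.95 + P)² = -6321. At P = 3.27, Q = 51958.6.
Ed = (dQ/dP)·(P/Q) = (-6321) × (3.27/51958.6) = -0.39781…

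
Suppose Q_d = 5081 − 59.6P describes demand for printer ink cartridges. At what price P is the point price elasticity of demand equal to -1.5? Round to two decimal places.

Ed = −59.6P/(5081 − 59.6P). Set this equal to -1.5:
59.6P = 1.5·(5081 − 59.6P) ⇒ 59.6P(1 + 1.5) = 1.5·5081
P = 1.5·5081 / (59.6·2.5) = 51.1510…

51.15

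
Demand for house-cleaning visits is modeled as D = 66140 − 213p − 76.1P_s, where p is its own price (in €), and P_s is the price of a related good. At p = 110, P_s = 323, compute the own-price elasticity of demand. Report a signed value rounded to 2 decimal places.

At the given values, D = 66140 − 213(110) − 76.1(323) = 18129.7.
∂D/∂p = −213.
E = (-213) × (110/18129.7) = -1.2923…

-1.29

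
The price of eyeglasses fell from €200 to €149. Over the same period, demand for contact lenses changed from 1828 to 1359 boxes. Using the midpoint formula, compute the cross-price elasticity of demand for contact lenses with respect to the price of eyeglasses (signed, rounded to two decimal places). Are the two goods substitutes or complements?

1.01; substitutes

%ΔQ_{contact lenses} = (1359 − 1828)/avg = -469/1593.5 = -0.294320…
%ΔP_{eyeglasses} = (149 − 200)/avg = -51/174.5 = -0.292263…
E_cross = (-469/1593.5) / (-51/174.5) = 1.0070…
E_cross > 0 ⇒ the goods are substitutes.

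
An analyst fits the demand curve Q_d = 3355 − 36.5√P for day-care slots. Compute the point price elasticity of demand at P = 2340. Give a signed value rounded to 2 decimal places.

dQ_d/dP = −36.5/(2√P) = -0.377272. At P = 2340, Q_d = 1589.37.
Ed = (dQ_d/dP)·(P/Q_d) = (-0.377272) × (2340/1589.37) = -0.5554…

-0.56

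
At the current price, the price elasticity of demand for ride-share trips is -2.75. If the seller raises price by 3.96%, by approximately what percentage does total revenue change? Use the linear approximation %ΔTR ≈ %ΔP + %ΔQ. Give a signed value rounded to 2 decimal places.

%ΔQ ≈ Ed × %ΔP = (-2.75) × (+3.96%) = -10.8900%
%ΔTR ≈ %ΔP + %ΔQ = (+3.96%) + (-10.8900%) = -6.9300%

-6.93%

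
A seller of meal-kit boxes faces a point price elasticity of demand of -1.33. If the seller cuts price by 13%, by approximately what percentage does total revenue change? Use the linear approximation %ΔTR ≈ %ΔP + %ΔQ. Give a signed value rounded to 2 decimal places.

%ΔQ ≈ Ed × %ΔP = (-1.33) × (-13%) = +17.2900%
%ΔTR ≈ %ΔP + %ΔQ = (-13%) + (+17.2900%) = +4.2900%

+4.29%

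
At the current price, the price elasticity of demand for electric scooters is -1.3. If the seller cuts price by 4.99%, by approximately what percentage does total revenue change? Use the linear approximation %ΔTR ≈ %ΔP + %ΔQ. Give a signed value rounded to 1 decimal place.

%ΔQ ≈ Ed × %ΔP = (-1.3) × (-4.99%) = +6.4870%
%ΔTR ≈ %ΔP + %ΔQ = (-4.99%) + (+6.4870%) = +1.4970%

+1.5%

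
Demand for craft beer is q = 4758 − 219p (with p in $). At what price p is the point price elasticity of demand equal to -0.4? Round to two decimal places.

Ed = −219p/(4758 − 219p). Set this equal to -0.4:
219p = 0.4·(4758 − 219p) ⇒ 219p(1 + 0.4) = 0.4·4758
p = 0.4·4758 / (219·1.4) = 6.2074…

6.21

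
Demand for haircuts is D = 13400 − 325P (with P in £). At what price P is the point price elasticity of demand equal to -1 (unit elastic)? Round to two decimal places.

Ed = −325P/(13400 − 325P). Set this equal to -1:
325P = 1·(13400 − 325P) ⇒ 325P(1 + 1) = 1·13400
P = 1·13400 / (325·2) = 20.6153…

20.62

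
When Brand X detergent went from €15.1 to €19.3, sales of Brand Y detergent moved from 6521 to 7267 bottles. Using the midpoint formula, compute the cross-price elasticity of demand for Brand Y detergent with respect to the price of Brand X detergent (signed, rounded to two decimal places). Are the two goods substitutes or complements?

%ΔQ_{Brand Y detergent} = (7267 − 6521)/avg = 746/6894 = 0.108210…
%ΔP_{Brand X detergent} = (19.3 − 15.1)/avg = 4.2/17.2 = 0.244186…
E_cross = (746/6894) / (4.2/17.2) = 0.4431…
E_cross > 0 ⇒ the goods are substitutes.

0.44; substitutes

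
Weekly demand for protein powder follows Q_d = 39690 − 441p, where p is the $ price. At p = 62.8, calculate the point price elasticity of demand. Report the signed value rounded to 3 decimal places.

-2.309

dQ_d/dp = −441. At p = 62.8, Q_d = 39690 − 441(62.8) = 11995.2.
Ed = (dQ_d/dp)·(p/Q_d) = −441 × (62.8/11995.2) = -2.30882…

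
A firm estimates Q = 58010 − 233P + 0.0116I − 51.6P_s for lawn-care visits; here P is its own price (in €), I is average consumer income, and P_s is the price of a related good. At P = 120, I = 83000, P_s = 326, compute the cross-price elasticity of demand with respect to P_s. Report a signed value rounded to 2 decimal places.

-1.19

At the given values, Q = 58010 − 233(120) + 0.0116(83000) − 51.6(326) = 14191.2.
∂Q/∂P_s = -51.6.
E = (-51.6) × (326/14191.2) = -1.1853…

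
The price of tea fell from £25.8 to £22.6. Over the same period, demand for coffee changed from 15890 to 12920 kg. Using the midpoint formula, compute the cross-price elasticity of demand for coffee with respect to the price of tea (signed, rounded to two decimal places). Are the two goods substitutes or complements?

%ΔQ_{coffee} = (12920 − 15890)/avg = -2970/14405 = -0.206178…
%ΔP_{tea} = (22.6 − 25.8)/avg = -3.2/24.2 = -0.132231…
E_cross = (-2970/14405) / (-3.2/24.2) = 1.5592…
E_cross > 0 ⇒ the goods are substitutes.

1.56; substitutes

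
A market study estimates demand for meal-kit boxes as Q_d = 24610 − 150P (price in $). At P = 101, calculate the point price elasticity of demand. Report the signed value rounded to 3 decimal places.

-1.601

dQ_d/dP = −150. At P = 101, Q_d = 24610 − 150(101) = 9460.
Ed = (dQ_d/dP)·(P/Q_d) = −150 × (101/9460) = -1.60147…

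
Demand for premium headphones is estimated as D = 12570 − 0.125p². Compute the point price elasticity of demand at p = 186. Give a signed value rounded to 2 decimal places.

dD/dp = −2·0.125·p = -46.5. At p = 186, D = 8245.5.
Ed = (dD/dp)·(p/D) = (-46.5) × (186/8245.5) = -1.0489…

-1.05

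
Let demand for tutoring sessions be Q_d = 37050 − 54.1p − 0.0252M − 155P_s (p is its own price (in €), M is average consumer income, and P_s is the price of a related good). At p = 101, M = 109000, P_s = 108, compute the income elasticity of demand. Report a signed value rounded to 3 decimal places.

-0.227

At the given values, Q_d = 37050 − 54.1(101) − 0.0252(109000) − 155(108) = 12099.1.
∂Q_d/∂M = -0.0252.
E = (-0.0252) × (109000/12099.1) = -0.22702…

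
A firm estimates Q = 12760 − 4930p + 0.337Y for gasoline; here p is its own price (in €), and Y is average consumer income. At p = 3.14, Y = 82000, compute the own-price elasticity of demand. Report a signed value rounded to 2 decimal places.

At the given values, Q = 12760 − 4930(3.14) + 0.337(82000) = 24913.8.
∂Q/∂p = −4930.
E = (-4930) × (3.14/24913.8) = -0.6213…

-0.62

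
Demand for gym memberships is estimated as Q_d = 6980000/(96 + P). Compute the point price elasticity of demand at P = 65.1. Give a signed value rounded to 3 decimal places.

-0.404

dQ_d/dP = −6980000/(96 + P)² = -268.946. At P = 65.1, Q_d = 43327.1.
Ed = (dQ_d/dP)·(P/Q_d) = (-268.946) × (65.1/43327.1) = -0.40409…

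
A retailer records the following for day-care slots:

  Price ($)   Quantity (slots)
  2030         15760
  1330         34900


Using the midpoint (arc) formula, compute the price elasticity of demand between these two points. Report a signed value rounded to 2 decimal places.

-1.81

%ΔQ = (34900 − 15760) / [(15760 + 34900)/2] = 19140/25330 = 0.755625…
%ΔP = (1330 − 2030) / [(2030 + 1330)/2] = -700/1680 = -0.416666…
Arc Ed = %ΔQ / %ΔP = (19140/25330) / (-700/1680) = -1.8135…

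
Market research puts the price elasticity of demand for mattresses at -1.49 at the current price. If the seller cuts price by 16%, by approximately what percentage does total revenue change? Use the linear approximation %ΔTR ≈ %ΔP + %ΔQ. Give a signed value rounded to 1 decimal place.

%ΔQ ≈ Ed × %ΔP = (-1.49) × (-16%) = +23.8400%
%ΔTR ≈ %ΔP + %ΔQ = (-16%) + (+23.8400%) = +7.8400%

+7.8%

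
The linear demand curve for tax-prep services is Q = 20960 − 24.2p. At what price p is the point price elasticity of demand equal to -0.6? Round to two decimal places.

324.79

Ed = −24.2p/(20960 − 24.2p). Set this equal to -0.6:
24.2p = 0.6·(20960 − 24.2p) ⇒ 24.2p(1 + 0.6) = 0.6·20960
p = 0.6·20960 / (24.2·1.6) = 324.7933…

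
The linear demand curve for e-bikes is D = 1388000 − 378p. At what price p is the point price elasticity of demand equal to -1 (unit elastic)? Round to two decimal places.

1835.98

Ed = −378p/(1388000 − 378p). Set this equal to -1:
378p = 1·(1388000 − 378p) ⇒ 378p(1 + 1) = 1·1388000
p = 1·1388000 / (378·2) = 1835.9788…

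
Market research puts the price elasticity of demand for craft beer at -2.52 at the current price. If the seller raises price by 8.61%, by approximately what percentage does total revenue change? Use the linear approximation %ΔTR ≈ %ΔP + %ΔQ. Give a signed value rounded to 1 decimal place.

%ΔQ ≈ Ed × %ΔP = (-2.52) × (+8.61%) = -21.6972%
%ΔTR ≈ %ΔP + %ΔQ = (+8.61%) + (-21.6972%) = -13.0872%

-13.1%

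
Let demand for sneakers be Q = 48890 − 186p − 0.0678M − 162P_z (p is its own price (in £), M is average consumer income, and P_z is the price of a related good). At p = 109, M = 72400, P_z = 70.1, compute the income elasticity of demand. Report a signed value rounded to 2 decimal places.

-0.40

At the given values, Q = 48890 − 186(109) − 0.0678(72400) − 162(70.1) = 12351.08.
∂Q/∂M = -0.0678.
E = (-0.0678) × (72400/12351.08) = -0.3974…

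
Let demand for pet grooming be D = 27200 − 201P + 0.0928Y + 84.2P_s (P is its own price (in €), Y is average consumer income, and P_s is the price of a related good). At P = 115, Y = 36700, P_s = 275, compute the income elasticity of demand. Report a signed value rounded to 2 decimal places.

At the given values, D = 27200 − 201(115) + 0.0928(36700) + 84.2(275) = 30645.76.
∂D/∂Y = 0.0928.
E = (0.0928) × (36700/30645.76) = 0.1111…

0.11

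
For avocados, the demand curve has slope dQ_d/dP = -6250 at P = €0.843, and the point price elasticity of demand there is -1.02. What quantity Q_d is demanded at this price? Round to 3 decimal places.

5165.441

Ed = (dQ_d/dP)·(P/Q_d) ⇒ Q_d = (dQ_d/dP)·P/Ed = (-6250)·0.843/(-1.02) = 5165.44117…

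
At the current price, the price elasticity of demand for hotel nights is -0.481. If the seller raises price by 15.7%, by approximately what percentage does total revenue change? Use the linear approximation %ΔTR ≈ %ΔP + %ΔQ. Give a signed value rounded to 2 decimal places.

%ΔQ ≈ Ed × %ΔP = (-0.481) × (+15.7%) = -7.5517%
%ΔTR ≈ %ΔP + %ΔQ = (+15.7%) + (-7.5517%) = +8.1483%

+8.15%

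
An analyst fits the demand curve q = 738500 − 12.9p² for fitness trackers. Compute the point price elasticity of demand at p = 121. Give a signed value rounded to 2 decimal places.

dq/dp = −2·12.9·p = -3121.8. At p = 121, q = 549631.1.
Ed = (dq/dp)·(p/q) = (-3121.8) × (121/549631.1) = -0.6872…

-0.69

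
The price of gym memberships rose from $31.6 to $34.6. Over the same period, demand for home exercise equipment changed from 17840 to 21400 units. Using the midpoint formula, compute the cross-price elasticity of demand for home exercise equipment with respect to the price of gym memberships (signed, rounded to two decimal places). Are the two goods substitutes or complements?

%ΔQ_{home exercise equipment} = (21400 − 17840)/avg = 3560/19620 = 0.181447…
%ΔP_{gym memberships} = (34.6 − 31.6)/avg = 3/33.1 = 0.090634…
E_cross = (3560/19620) / (3/33.1) = 2.0019…
E_cross > 0 ⇒ the goods are substitutes.

2.00; substitutes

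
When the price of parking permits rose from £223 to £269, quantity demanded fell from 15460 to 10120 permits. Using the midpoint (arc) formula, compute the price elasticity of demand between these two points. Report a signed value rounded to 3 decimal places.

-2.233

%ΔQ = (10120 − 15460) / [(15460 + 10120)/2] = -5340/12790 = -0.417513…
%ΔP = (269 − 223) / [(223 + 269)/2] = 46/246 = 0.186991…
Arc Ed = %ΔQ / %ΔP = (-5340/12790) / (46/246) = -2.23279…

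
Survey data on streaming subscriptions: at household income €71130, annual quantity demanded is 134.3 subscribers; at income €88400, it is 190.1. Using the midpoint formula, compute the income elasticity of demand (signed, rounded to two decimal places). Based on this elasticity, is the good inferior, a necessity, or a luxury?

%ΔQ = (190.1 − 134.3)/[( 134.3 + 190.1)/2] = 55.8/162.2 = 0.344019…
%ΔIncome = (88400 − 71130)/[( 71130 + 88400)/2] = 17270/79765 = 0.216511…
E_income = (55.8/162.2) / (17270/79765) = 1.5889…
E_income > 1 ⇒ normal good, luxury.

1.59; luxury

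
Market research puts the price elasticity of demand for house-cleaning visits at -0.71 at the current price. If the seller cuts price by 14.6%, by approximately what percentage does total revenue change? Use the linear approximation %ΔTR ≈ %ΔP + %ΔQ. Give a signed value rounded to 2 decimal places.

%ΔQ ≈ Ed × %ΔP = (-0.71) × (-14.6%) = +10.3660%
%ΔTR ≈ %ΔP + %ΔQ = (-14.6%) + (+10.3660%) = -4.2340%

-4.23%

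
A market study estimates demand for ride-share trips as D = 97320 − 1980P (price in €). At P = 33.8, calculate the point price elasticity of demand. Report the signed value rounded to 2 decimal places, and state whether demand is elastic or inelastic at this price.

dD/dP = −1980. At P = 33.8, D = 97320 − 1980(33.8) = 30396.
Ed = (dD/dP)·(P/D) = −1980 × (33.8/30396) = -2.2017…
|Ed| = 2.20 > 1, so demand is elastic.

-2.20; elastic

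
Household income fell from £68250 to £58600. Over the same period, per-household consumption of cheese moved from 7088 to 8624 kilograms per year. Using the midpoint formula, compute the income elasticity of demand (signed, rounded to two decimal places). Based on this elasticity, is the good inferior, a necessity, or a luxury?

-1.29; inferior

%ΔQ = (8624 − 7088)/[( 7088 + 8624)/2] = 1536/7856 = 0.195519…
%ΔIncome = (58600 − 68250)/[( 68250 + 58600)/2] = -9650/63425 = -0.152148…
E_income = (1536/7856) / (-9650/63425) = -1.2850…
E_income < 0 ⇒ inferior good.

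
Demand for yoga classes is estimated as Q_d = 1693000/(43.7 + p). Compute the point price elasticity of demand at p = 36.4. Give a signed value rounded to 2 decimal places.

dQ_d/dp = −1693000/(43.7 + p)² = -263.871. At p = 36.4, Q_d = 21136.1.
Ed = (dQ_d/dp)·(p/Q_d) = (-263.871) × (36.4/21136.1) = -0.4544…

-0.45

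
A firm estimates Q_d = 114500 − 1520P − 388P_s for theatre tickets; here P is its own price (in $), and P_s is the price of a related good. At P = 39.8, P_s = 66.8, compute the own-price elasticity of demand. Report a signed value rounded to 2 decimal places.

-2.15

At the given values, Q_d = 114500 − 1520(39.8) − 388(66.8) = 28085.6.
∂Q_d/∂P = −1520.
E = (-1520) × (39.8/28085.6) = -2.1539…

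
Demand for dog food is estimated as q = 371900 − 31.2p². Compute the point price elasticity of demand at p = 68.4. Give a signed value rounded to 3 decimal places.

-1.292

dq/dp = −2·31.2·p = -4268.16. At p = 68.4, q = 225928.928.
Ed = (dq/dp)·(p/q) = (-4268.16) × (68.4/225928.928) = -1.29218…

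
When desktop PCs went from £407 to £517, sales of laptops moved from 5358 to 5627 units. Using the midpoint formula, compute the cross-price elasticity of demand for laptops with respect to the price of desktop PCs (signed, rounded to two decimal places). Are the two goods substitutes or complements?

0.21; substitutes

%ΔQ_{laptops} = (5627 − 5358)/avg = 269/5492.5 = 0.048975…
%ΔP_{desktop PCs} = (517 − 407)/avg = 110/462 = 0.238095…
E_cross = (269/5492.5) / (110/462) = 0.2056…
E_cross > 0 ⇒ the goods are substitutes.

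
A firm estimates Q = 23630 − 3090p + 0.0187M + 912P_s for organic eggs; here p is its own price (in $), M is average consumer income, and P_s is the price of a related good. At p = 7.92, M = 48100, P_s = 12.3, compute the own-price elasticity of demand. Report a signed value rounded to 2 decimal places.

At the given values, Q = 23630 − 3090(7.92) + 0.0187(48100) + 912(12.3) = 11274.27.
∂Q/∂p = −3090.
E = (-3090) × (7.92/11274.27) = -2.1706…

-2.17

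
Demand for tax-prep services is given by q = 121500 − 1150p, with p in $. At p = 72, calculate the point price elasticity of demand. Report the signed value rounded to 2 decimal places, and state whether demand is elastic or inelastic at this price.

dq/dp = −1150. At p = 72, q = 121500 − 1150(72) = 38700.
Ed = (dq/dp)·(p/q) = −1150 × (72/38700) = -2.1395…
|Ed| = 2.14 > 1, so demand is elastic.

-2.14; elastic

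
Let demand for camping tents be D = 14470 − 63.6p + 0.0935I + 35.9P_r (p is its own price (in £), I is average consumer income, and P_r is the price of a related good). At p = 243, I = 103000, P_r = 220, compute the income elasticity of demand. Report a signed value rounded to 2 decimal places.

0.58

At the given values, D = 14470 − 63.6(243) + 0.0935(103000) + 35.9(220) = 16543.7.
∂D/∂I = 0.0935.
E = (0.0935) × (103000/16543.7) = 0.5821…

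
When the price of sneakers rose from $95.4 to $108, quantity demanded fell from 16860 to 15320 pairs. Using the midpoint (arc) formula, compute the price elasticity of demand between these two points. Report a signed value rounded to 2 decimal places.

-0.77

%ΔQ = (15320 − 16860) / [(16860 + 15320)/2] = -1540/16090 = -0.095711…
%ΔP = (108 − 95.4) / [(95.4 + 108)/2] = 12.6/101.7 = 0.123893…
Arc Ed = %ΔQ / %ΔP = (-1540/16090) / (12.6/101.7) = -0.7725…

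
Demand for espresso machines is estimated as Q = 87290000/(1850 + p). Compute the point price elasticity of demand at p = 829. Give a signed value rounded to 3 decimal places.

dQ/dp = −87290000/(1850 + p)² = -12.1624. At p = 829, Q = 32583.1.
Ed = (dQ/dp)·(p/Q) = (-12.1624) × (829/32583.1) = -0.30944…

-0.309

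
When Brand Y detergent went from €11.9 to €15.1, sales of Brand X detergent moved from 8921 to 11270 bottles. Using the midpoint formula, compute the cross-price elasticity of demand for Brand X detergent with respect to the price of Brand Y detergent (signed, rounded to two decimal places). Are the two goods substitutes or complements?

0.98; substitutes

%ΔQ_{Brand X detergent} = (11270 − 8921)/avg = 2349/10095.5 = 0.232677…
%ΔP_{Brand Y detergent} = (15.1 − 11.9)/avg = 3.2/13.5 = 0.237037…
E_cross = (2349/10095.5) / (3.2/13.5) = 0.9816…
E_cross > 0 ⇒ the goods are substitutes.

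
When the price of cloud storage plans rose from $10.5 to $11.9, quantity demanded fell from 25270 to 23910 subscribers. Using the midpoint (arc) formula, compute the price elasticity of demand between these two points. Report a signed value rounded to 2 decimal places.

%ΔQ = (23910 − 25270) / [(25270 + 23910)/2] = -1360/24590 = -0.055307…
%ΔP = (11.9 − 10.5) / [(10.5 + 11.9)/2] = 1.4/11.2 = 0.125
Arc Ed = %ΔQ / %ΔP = (-1360/24590) / (1.4/11.2) = -0.4424…

-0.44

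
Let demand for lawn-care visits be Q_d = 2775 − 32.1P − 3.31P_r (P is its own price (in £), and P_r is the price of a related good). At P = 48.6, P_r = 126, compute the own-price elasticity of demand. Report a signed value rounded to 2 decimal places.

-1.96

At the given values, Q_d = 2775 − 32.1(48.6) − 3.31(126) = 797.88.
∂Q_d/∂P = −32.1.
E = (-32.1) × (48.6/797.88) = -1.9552…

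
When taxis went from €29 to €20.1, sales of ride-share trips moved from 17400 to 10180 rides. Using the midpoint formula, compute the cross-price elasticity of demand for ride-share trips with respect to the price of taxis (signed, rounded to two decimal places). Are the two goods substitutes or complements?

1.44; substitutes

%ΔQ_{ride-share trips} = (10180 − 17400)/avg = -7220/13790 = -0.523567…
%ΔP_{taxis} = (20.1 − 29)/avg = -8.9/24.55 = -0.362525…
E_cross = (-7220/13790) / (-8.9/24.55) = 1.4442…
E_cross > 0 ⇒ the goods are substitutes.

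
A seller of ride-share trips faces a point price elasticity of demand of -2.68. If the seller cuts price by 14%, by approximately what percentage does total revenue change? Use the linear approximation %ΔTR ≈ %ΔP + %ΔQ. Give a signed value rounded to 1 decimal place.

%ΔQ ≈ Ed × %ΔP = (-2.68) × (-14%) = +37.5200%
%ΔTR ≈ %ΔP + %ΔQ = (-14%) + (+37.5200%) = +23.5200%

+23.5%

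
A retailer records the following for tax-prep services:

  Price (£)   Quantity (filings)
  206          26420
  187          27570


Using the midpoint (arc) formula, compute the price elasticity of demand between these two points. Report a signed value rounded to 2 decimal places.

%ΔQ = (27570 − 26420) / [(26420 + 27570)/2] = 1150/26995 = 0.042600…
%ΔP = (187 − 206) / [(206 + 187)/2] = -19/196.5 = -0.096692…
Arc Ed = %ΔQ / %ΔP = (1150/26995) / (-19/196.5) = -0.4405…

-0.44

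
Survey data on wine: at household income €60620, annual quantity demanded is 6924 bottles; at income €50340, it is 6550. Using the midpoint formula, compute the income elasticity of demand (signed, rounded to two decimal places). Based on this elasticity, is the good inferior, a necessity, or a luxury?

0.30; necessity

%ΔQ = (6550 − 6924)/[( 6924 + 6550)/2] = -374/6737 = -0.055514…
%ΔIncome = (50340 − 60620)/[( 60620 + 50340)/2] = -10280/55480 = -0.185291…
E_income = (-374/6737) / (-10280/55480) = 0.2996…
0 < E_income < 1 ⇒ normal good, necessity.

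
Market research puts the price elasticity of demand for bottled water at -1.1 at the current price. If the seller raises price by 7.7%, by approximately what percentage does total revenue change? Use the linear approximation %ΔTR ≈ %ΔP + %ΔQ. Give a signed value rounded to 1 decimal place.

-0.8%

%ΔQ ≈ Ed × %ΔP = (-1.1) × (+7.7%) = -8.4700%
%ΔTR ≈ %ΔP + %ΔQ = (+7.7%) + (-8.4700%) = -0.7700%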